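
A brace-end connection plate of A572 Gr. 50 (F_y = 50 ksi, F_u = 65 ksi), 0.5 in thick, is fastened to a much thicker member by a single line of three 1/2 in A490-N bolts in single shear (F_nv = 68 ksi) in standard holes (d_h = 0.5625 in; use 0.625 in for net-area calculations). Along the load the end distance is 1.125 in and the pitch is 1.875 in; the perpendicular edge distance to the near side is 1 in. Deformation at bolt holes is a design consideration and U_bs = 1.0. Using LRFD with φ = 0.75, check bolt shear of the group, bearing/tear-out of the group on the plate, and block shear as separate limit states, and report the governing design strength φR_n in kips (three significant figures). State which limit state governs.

Bolt shear: A_b = π·0.5²/4 = 0.1963 in²; R_n = 68 × 0.1963 × 3 × 1 = 40.06 kips → 0.75 × 40.06 = 30 kips.
Bearing: edge l_c = 0.8438, r_n = 32.91 kips; interior l_c = 1.312, r_n = 39 kips; R_n = 32.91 + 2·39 = 110.9 kips → 83.2 kips.
Block shear: A_gv = 2.438, A_nv = 1.656, A_nt = 0.3438 in²; R_n = min(0.6F_uA_nv, 0.6F_yA_gv) + U_bs·F_u·A_nt = 86.94 kips → 65.2 kips.
Bolt shear governs: 30 kips.

30 kips (bolt shear governs)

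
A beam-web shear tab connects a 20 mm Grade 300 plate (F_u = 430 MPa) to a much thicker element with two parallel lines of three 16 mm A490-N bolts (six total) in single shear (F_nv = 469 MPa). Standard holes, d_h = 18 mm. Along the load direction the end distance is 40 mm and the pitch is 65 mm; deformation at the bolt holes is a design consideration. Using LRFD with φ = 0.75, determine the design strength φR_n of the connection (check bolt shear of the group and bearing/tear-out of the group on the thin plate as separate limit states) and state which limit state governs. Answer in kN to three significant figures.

Bolt shear: A_b = π·16²/4 = 201.1 mm²; R_n = 469 × 201.1 × 6 × 1 / 1000 = 565.8 kN → 0.75 × 565.8 = 424 kN.
Bearing (1.2 l_c t F_u ≤ 2.4 d t F_u): upper limit = 2.4·16·20·430 / 1000 = 330.2 kN.
  Edge l_c = 40 − 18/2 = 31 → r_n = 319.9 kN; interior l_c = 65 − 18 = 47 → r_n = 330.2 kN.
  R_n,bearing = 2·319.9 + 4·330.2 = 1961 kN → 0.75 × 1961 = 1470 kN.
Bolt shear governs: 424 kN.

424 kN (bolt shear governs)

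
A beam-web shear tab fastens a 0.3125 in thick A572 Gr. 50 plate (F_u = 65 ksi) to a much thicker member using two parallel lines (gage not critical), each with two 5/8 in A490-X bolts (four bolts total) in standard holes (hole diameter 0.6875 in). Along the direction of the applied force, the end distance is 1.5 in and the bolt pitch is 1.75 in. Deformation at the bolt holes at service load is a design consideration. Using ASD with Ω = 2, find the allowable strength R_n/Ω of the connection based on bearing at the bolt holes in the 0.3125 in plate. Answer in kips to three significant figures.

Per bolt r_n = 1.2 l_c t F_u ≤ 2.4 d t F_u; upper limit = 2.4 × 0.625 × 0.3125 × 65 = 30.47 kips.
Edge bolt: l_c = 1.5 − 0.6875/2 = 1.156 in → 1.2 × 1.156 × 0.3125 × 65 = 28.18 → r_n = 28.18 kips.
Interior bolts: l_c = 1.75 − 0.6875 = 1.062 in → 1.2 × 1.062 × 0.3125 × 65 = 25.9 → r_n = 25.9 kips.
R_n = 2 × 28.18 + 2 × 25.9 = 108.2 kips.
Allowable strength R_n/Ω = 108.2 / 2 = 54.1 kips.

54.1 kips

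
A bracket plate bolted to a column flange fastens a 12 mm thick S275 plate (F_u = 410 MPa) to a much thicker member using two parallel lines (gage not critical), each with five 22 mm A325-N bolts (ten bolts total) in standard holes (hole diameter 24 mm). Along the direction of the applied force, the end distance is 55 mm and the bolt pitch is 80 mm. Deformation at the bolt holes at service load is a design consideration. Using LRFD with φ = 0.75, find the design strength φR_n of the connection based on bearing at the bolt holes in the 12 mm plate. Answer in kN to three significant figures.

1940 kN

Per bolt r_n = 1.2 l_c t F_u ≤ 2.4 d t F_u; upper limit = 2.4 × 22 × 12 × 410 / 1000 = 259.8 kN.
Edge bolt: l_c = 55 − 24/2 = 43 mm → 1.2 × 43 × 12 × 410 / 1000 = 253.9 → r_n = 253.9 kN.
Interior bolts: l_c = 80 − 24 = 56 mm → 1.2 × 56 × 12 × 410 / 1000 = 330.6 → r_n = 259.8 kN.
R_n = 2 × 253.9 + 8 × 259.8 = 2586 kN.
Design strength φR_n = 0.75 × 2586 = 1940 kN.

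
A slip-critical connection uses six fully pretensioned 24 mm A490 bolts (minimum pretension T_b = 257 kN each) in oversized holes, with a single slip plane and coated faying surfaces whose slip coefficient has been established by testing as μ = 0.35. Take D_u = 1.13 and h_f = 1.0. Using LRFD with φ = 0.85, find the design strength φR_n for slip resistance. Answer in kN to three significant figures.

R_n = μ · D_u · h_f · T_b · n_s · n_b = 0.35 × 1.13 × 1.0 × 257 × 1 × 6 = 609.9 kN.
Design strength φR_n = 0.85 × 609.9 = 518 kN.

518 kN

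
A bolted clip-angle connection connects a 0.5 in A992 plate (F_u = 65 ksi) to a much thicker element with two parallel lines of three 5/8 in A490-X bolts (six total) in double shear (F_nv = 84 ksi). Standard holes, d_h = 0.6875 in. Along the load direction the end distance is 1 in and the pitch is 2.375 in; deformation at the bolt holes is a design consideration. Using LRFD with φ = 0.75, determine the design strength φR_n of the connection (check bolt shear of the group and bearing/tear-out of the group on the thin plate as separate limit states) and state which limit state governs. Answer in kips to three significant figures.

185 kips (bearing governs)

Bolt shear: A_b = π·0.625²/4 = 0.3068 in²; R_n = 84 × 0.3068 × 6 × 2 = 309.3 kips → 0.75 × 309.3 = 232 kips.
Bearing (1.2 l_c t F_u ≤ 2.4 d t F_u): upper limit = 2.4·0.625·0.5·65 = 48.75 kips.
  Edge l_c = 1 − 0.6875/2 = 0.6562 → r_n = 25.59 kips; interior l_c = 2.375 − 0.6875 = 1.688 → r_n = 48.75 kips.
  R_n,bearing = 2·25.59 + 4·48.75 = 246.2 kips → 0.75 × 246.2 = 185 kips.
Bearing governs: 185 kips.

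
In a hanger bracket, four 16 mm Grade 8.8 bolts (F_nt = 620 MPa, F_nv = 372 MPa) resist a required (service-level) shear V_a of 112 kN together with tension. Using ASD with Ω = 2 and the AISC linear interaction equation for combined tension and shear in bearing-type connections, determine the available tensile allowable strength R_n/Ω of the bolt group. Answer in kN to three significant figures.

137 kN

A_b = π·16²/4 = 201.1 mm²; f_rv = 112 × 1000 / (4 × 201.1) = 139.3 MPa.
F'_nt = 1.3 F_nt − (Ω F_nt / F_nv) f_rv = 1.3·620 − (2·620/372)·139.3 = 341.8 MPa, capped at F_nt → F'_nt = 341.8 MPa.
R_n = F'_nt · A_b · n = 341.8 × 201.1 × 4 / 1000 = 274.9 kN.
Allowable strength R_n/Ω = 274.9 / 2 = 137 kN.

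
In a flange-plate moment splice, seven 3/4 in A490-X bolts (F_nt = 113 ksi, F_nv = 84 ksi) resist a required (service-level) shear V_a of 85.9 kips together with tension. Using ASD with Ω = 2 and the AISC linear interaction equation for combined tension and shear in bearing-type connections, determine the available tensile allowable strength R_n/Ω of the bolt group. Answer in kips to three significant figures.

112 kips

A_b = π·0.75²/4 = 0.4418 in²; f_rv = 85.9 / (7 × 0.4418) = 27.78 ksi.
F'_nt = 1.3 F_nt − (Ω F_nt / F_nv) f_rv = 1.3·113 − (2·113/84)·27.78 = 72.17 ksi, capped at F_nt → F'_nt = 72.17 ksi.
R_n = F'_nt · A_b · n = 72.17 × 0.4418 × 7 = 223.2 kips.
Allowable strength R_n/Ω = 223.2 / 2 = 112 kips.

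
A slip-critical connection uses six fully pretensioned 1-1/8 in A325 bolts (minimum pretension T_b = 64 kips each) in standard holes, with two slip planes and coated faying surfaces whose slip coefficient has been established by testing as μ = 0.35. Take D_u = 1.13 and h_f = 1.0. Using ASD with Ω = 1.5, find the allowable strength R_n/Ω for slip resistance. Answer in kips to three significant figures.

R_n = μ · D_u · h_f · T_b · n_s · n_b = 0.35 × 1.13 × 1.0 × 64 × 2 × 6 = 303.7 kips.
Allowable strength R_n/Ω = 303.7 / 1.5 = 202 kips.

202 kips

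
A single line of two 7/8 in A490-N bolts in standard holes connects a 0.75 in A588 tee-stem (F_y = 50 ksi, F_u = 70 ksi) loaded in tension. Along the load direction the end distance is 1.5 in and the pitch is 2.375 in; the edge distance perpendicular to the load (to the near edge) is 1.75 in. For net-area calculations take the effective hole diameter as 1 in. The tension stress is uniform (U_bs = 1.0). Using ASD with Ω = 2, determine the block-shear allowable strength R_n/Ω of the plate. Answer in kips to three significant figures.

Shear plane L_v = 1.5 + 1·2.375 = 3.875 in; A_gv = 3.875 × 0.75 = 2.906 in².
A_nv = (3.875 − 1.5·1) × 0.75 = 1.781 in².
A_nt = (1.75 − 0.5·1) × 0.75 = 0.9375 in².
0.6 F_u A_nv = 74.81 kips; 0.6 F_y A_gv = 87.19 kips → shear rupture governs the shear term.
R_n = 74.81 + 1.0 × 70 × 0.9375 = 140.4 kips.
Allowable strength R_n/Ω = 140.4 / 2 = 70.2 kips.

70.2 kips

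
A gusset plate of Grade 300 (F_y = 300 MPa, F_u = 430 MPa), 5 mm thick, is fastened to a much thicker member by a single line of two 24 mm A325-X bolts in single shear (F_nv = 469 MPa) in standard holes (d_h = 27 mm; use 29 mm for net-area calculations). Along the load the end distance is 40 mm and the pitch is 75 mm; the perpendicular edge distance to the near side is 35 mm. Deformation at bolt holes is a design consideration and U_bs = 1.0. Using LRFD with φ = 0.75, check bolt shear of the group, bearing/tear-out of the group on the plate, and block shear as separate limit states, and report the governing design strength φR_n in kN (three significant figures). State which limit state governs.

102 kN (block shear governs)

Bolt shear: A_b = π·24²/4 = 452.4 mm²; R_n = 469 × 452.4 × 2 × 1 / 1000 = 424.3 kN → 0.75 × 424.3 = 318 kN.
Bearing: edge l_c = 26.5, r_n = 68.37 kN; interior l_c = 48, r_n = 123.8 kN; R_n = 68.37 + 1·123.8 = 192.2 kN → 144 kN.
Block shear: A_gv = 575, A_nv = 357.5, A_nt = 102.5 mm²; R_n = min(0.6F_uA_nv, 0.6F_yA_gv) + U_bs·F_u·A_nt = 136.3 kN → 102 kN.
Block shear governs: 102 kN.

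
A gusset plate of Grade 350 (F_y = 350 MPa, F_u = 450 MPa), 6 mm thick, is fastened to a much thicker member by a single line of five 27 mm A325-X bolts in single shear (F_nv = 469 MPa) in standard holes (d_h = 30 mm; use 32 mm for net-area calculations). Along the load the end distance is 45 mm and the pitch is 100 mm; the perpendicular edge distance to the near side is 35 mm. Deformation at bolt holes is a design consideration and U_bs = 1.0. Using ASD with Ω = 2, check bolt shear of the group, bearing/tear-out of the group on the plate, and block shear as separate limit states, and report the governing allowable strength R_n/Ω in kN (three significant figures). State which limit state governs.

Bolt shear: A_b = π·27²/4 = 572.6 mm²; R_n = 469 × 572.6 × 5 × 1 / 1000 = 1343 kN → 1343 / 2 = 671 kN.
Bearing: edge l_c = 30, r_n = 97.2 kN; interior l_c = 70, r_n = 175 kN; R_n = 97.2 + 4·175 = 797 kN → 399 kN.
Block shear: A_gv = 2670, A_nv = 1806, A_nt = 114 mm²; R_n = min(0.6F_uA_nv, 0.6F_yA_gv) + U_bs·F_u·A_nt = 538.9 kN → 269 kN.
Block shear governs: 269 kN.

269 kN (block shear governs)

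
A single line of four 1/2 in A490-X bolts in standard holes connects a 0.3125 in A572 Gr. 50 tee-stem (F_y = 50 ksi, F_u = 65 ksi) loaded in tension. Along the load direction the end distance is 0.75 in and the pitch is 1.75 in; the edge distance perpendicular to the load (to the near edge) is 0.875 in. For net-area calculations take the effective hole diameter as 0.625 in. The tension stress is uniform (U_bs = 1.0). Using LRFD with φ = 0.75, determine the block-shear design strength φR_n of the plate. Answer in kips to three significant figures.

Shear plane L_v = 0.75 + 3·1.75 = 6 in; A_gv = 6 × 0.3125 = 1.875 in².
A_nv = (6 − 3.5·0.625) × 0.3125 = 1.191 in².
A_nt = (0.875 − 0.5·0.625) × 0.3125 = 0.1758 in².
0.6 F_u A_nv = 46.46 kips; 0.6 F_y A_gv = 56.25 kips → shear rupture governs the shear term.
R_n = 46.46 + 1.0 × 65 × 0.1758 = 57.89 kips.
Design strength φR_n = 0.75 × 57.89 = 43.4 kips.

43.4 kips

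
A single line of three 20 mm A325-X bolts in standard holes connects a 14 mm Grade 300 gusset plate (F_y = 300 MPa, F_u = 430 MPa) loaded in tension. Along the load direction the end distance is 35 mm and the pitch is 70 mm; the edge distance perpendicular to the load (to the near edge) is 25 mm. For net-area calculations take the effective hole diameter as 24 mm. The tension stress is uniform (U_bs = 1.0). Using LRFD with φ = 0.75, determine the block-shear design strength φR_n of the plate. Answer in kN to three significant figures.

Shear plane L_v = 35 + 2·70 = 175 mm; A_gv = 175 × 14 = 2450 mm².
A_nv = (175 − 2.5·24) × 14 = 1610 mm².
A_nt = (25 − 0.5·24) × 14 = 182 mm².
0.6 F_u A_nv = 415.4 kN; 0.6 F_y A_gv = 441 kN → shear rupture governs the shear term.
R_n = 415.4 + 1.0 × 430 × 182 / 1000 = 493.6 kN.
Design strength φR_n = 0.75 × 493.6 = 370 kN.

370 kN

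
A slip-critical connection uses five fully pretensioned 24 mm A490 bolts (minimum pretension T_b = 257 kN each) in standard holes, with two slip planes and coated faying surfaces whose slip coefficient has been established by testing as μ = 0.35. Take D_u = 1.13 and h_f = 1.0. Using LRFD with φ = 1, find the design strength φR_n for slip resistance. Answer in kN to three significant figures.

R_n = μ · D_u · h_f · T_b · n_s · n_b = 0.35 × 1.13 × 1.0 × 257 × 2 × 5 = 1016 kN.
Design strength φR_n = 1 × 1016 = 1020 kN.

1020 kN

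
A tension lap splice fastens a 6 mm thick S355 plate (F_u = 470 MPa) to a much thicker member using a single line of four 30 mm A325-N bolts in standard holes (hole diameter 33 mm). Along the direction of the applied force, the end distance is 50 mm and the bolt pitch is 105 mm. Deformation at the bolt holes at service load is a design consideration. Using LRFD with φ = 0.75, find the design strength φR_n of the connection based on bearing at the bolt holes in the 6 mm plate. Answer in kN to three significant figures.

Per bolt r_n = 1.2 l_c t F_u ≤ 2.4 d t F_u; upper limit = 2.4 × 30 × 6 × 470 / 1000 = 203 kN.
Edge bolt: l_c = 50 − 33/2 = 33.5 mm → 1.2 × 33.5 × 6 × 470 / 1000 = 113.4 → r_n = 113.4 kN.
Interior bolts: l_c = 105 − 33 = 72 mm → 1.2 × 72 × 6 × 470 / 1000 = 243.6 → r_n = 203 kN.
R_n = 1 × 113.4 + 3 × 203 = 722.5 kN.
Design strength φR_n = 0.75 × 722.5 = 542 kN.

542 kN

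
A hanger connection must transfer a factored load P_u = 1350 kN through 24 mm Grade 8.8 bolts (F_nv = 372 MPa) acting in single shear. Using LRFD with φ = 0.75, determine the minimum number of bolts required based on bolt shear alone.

11 bolts

A_b = π·24²/4 = 452.4 mm².
Per-bolt design strength φR_n = 0.75 × 372 × 452.4 × 1 / 1000 = 126.2 kN.
n ≥ 1350 / 126.2 = 10.7 → use 11 bolts.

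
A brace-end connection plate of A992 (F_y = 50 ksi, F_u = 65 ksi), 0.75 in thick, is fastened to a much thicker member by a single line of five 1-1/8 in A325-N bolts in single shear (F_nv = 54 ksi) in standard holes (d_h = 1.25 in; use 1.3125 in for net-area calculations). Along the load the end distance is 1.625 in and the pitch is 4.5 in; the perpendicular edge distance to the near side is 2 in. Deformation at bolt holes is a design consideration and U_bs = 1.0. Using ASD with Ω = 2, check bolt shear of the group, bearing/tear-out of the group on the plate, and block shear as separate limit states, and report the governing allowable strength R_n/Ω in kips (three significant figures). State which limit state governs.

134 kips (bolt shear governs)

Bolt shear: A_b = π·1.125²/4 = 0.994 in²; R_n = 54 × 0.994 × 5 × 1 = 268.4 kips → 268.4 / 2 = 134 kips.
Bearing: edge l_c = 1, r_n = 58.5 kips; interior l_c = 3.25, r_n = 131.6 kips; R_n = 58.5 + 4·131.6 = 585 kips → 292 kips.
Block shear: A_gv = 14.72, A_nv = 10.29, A_nt = 1.008 in²; R_n = min(0.6F_uA_nv, 0.6F_yA_gv) + U_bs·F_u·A_nt = 466.8 kips → 233 kips.
Bolt shear governs: 134 kips.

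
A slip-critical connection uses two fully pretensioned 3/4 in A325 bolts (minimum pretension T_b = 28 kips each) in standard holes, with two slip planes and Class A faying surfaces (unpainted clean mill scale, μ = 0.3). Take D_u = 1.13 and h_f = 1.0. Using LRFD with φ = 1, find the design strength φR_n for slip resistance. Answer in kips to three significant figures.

R_n = μ · D_u · h_f · T_b · n_s · n_b = 0.3 × 1.13 × 1.0 × 28 × 2 × 2 = 37.97 kips.
Design strength φR_n = 1 × 37.97 = 38 kips.

38 kips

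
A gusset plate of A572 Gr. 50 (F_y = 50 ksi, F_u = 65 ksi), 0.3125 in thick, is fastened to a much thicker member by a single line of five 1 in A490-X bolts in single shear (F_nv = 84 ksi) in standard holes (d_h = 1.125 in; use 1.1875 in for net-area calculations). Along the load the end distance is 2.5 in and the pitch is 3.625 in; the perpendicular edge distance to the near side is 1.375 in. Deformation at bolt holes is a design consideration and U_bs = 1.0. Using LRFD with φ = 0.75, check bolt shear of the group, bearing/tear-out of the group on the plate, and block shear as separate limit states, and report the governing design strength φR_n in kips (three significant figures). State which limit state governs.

Bolt shear: A_b = π·1²/4 = 0.7854 in²; R_n = 84 × 0.7854 × 5 × 1 = 329.9 kips → 0.75 × 329.9 = 247 kips.
Bearing: edge l_c = 1.938, r_n = 47.23 kips; interior l_c = 2.5, r_n = 48.75 kips; R_n = 47.23 + 4·48.75 = 242.2 kips → 182 kips.
Block shear: A_gv = 5.312, A_nv = 3.643, A_nt = 0.2441 in²; R_n = min(0.6F_uA_nv, 0.6F_yA_gv) + U_bs·F_u·A_nt = 157.9 kips → 118 kips.
Block shear governs: 118 kips.

118 kips (block shear governs)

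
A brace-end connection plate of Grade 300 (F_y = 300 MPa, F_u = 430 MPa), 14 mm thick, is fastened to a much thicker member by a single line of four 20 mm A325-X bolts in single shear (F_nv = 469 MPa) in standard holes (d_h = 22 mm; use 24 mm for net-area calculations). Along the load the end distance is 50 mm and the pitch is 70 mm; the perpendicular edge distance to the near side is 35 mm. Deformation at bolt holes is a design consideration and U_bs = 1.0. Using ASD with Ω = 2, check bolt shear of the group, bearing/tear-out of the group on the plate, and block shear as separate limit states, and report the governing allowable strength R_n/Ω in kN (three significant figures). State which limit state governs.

295 kN (bolt shear governs)

Bolt shear: A_b = π·20²/4 = 314.2 mm²; R_n = 469 × 314.2 × 4 × 1 / 1000 = 589.4 kN → 589.4 / 2 = 295 kN.
Bearing: edge l_c = 39, r_n = 281.7 kN; interior l_c = 48, r_n = 289 kN; R_n = 281.7 + 3·289 = 1149 kN → 574 kN.
Block shear: A_gv = 3640, A_nv = 2464, A_nt = 322 mm²; R_n = min(0.6F_uA_nv, 0.6F_yA_gv) + U_bs·F_u·A_nt = 774.2 kN → 387 kN.
Bolt shear governs: 295 kN.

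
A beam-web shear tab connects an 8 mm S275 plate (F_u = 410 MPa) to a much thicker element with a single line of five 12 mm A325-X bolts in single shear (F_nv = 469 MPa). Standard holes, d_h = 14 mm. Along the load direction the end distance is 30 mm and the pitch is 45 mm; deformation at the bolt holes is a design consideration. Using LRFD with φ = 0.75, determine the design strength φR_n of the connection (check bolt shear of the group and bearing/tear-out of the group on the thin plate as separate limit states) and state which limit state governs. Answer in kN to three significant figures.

199 kN (bolt shear governs)

Bolt shear: A_b = π·12²/4 = 113.1 mm²; R_n = 469 × 113.1 × 5 × 1 / 1000 = 265.2 kN → 0.75 × 265.2 = 199 kN.
Bearing (1.2 l_c t F_u ≤ 2.4 d t F_u): upper limit = 2.4·12·8·410 / 1000 = 94.46 kN.
  Edge l_c = 30 − 14/2 = 23 → r_n = 90.53 kN; interior l_c = 45 − 14 = 31 → r_n = 94.46 kN.
  R_n,bearing = 1·90.53 + 4·94.46 = 468.4 kN → 0.75 × 468.4 = 351 kN.
Bolt shear governs: 199 kN.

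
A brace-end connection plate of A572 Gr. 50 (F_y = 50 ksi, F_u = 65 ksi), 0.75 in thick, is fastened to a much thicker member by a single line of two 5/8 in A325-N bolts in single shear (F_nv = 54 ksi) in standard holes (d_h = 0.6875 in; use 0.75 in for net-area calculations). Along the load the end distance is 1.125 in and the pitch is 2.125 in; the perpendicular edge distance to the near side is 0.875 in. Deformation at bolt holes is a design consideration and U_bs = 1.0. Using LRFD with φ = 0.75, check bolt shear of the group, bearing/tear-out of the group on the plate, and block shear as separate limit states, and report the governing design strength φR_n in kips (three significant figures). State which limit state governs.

24.9 kips (bolt shear governs)

Bolt shear: A_b = π·0.625²/4 = 0.3068 in²; R_n = 54 × 0.3068 × 2 × 1 = 33.13 kips → 0.75 × 33.13 = 24.9 kips.
Bearing: edge l_c = 0.7812, r_n = 45.7 kips; interior l_c = 1.438, r_n = 73.12 kips; R_n = 45.7 + 1·73.12 = 118.8 kips → 89.1 kips.
Block shear: A_gv = 2.438, A_nv = 1.594, A_nt = 0.375 in²; R_n = min(0.6F_uA_nv, 0.6F_yA_gv) + U_bs·F_u·A_nt = 86.53 kips → 64.9 kips.
Bolt shear governs: 24.9 kips.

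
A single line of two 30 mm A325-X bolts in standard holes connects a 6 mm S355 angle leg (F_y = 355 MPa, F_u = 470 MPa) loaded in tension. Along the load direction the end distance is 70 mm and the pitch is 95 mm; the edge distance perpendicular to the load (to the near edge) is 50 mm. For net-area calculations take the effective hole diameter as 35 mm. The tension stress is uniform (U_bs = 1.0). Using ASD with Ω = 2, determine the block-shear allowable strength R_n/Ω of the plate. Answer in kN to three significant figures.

141 kN

Shear plane L_v = 70 + 1·95 = 165 mm; A_gv = 165 × 6 = 990 mm².
A_nv = (165 − 1.5·35) × 6 = 675 mm².
A_nt = (50 − 0.5·35) × 6 = 195 mm².
0.6 F_u A_nv = 190.3 kN; 0.6 F_y A_gv = 210.9 kN → shear rupture governs the shear term.
R_n = 190.3 + 1.0 × 470 × 195 / 1000 = 282 kN.
Allowable strength R_n/Ω = 282 / 2 = 141 kN.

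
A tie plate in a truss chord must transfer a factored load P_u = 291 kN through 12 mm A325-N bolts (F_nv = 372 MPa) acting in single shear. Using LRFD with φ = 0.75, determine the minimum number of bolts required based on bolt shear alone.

A_b = π·12²/4 = 113.1 mm².
Per-bolt design strength φR_n = 0.75 × 372 × 113.1 × 1 / 1000 = 31.55 kN.
n ≥ 291 / 31.55 = 9.222 → use 10 bolts.

10 bolts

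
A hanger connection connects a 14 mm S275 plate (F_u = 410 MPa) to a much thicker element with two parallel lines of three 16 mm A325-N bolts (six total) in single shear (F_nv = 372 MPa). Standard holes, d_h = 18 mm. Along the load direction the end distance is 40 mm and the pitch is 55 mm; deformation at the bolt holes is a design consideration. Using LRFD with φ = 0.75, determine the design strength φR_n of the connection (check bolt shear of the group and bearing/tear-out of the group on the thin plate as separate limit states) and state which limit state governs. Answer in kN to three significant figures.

337 kN (bolt shear governs)

Bolt shear: A_b = π·16²/4 = 201.1 mm²; R_n = 372 × 201.1 × 6 × 1 / 1000 = 448.8 kN → 0.75 × 448.8 = 337 kN.
Bearing (1.2 l_c t F_u ≤ 2.4 d t F_u): upper limit = 2.4·16·14·410 / 1000 = 220.4 kN.
  Edge l_c = 40 − 18/2 = 31 → r_n = 213.5 kN; interior l_c = 55 − 18 = 37 → r_n = 220.4 kN.
  R_n,bearing = 2·213.5 + 4·220.4 = 1309 kN → 0.75 × 1309 = 982 kN.
Bolt shear governs: 337 kN.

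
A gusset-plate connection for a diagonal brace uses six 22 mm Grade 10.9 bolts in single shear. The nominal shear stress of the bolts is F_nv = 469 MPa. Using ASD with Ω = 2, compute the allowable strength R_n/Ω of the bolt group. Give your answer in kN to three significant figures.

A_b = π × 22² / 4 = 380.1 mm².
R_n = F_nv · A_b · n · n_s = 469 × 380.1 × 6 × 1 / 1000 = 1070 kN.
Allowable strength R_n/Ω = 1070 / 2 = 535 kN.

535 kN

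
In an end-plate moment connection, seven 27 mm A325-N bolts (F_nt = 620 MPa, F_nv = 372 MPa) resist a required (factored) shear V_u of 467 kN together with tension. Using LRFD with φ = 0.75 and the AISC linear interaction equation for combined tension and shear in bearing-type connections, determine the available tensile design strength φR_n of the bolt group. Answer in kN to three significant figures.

A_b = π·27²/4 = 572.6 mm²; f_rv = 467 × 1000 / (7 × 572.6) = 116.5 MPa.
F'_nt = 1.3 F_nt − (F_nt / φF_nv) f_rv = 1.3·620 − (620/(0.75·372))·116.5 = 547.1 MPa, capped at F_nt → F'_nt = 547.1 MPa.
R_n = F'_nt · A_b · n = 547.1 × 572.6 × 7 / 1000 = 2193 kN.
Design strength φR_n = 0.75 × 2193 = 1640 kN.

1640 kN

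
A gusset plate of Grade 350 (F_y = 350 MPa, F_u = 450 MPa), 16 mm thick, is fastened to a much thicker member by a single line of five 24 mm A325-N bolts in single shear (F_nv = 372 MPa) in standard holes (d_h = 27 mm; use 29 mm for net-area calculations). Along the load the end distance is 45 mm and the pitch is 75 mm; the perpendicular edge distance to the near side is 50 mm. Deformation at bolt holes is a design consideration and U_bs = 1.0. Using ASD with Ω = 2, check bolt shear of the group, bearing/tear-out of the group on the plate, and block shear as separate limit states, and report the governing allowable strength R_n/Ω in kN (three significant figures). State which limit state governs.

421 kN (bolt shear governs)

Bolt shear: A_b = π·24²/4 = 452.4 mm²; R_n = 372 × 452.4 × 5 × 1 / 1000 = 841.4 kN → 841.4 / 2 = 421 kN.
Bearing: edge l_c = 31.5, r_n = 272.2 kN; interior l_c = 48, r_n = 414.7 kN; R_n = 272.2 + 4·414.7 = 1931 kN → 966 kN.
Block shear: A_gv = 5520, A_nv = 3432, A_nt = 568 mm²; R_n = min(0.6F_uA_nv, 0.6F_yA_gv) + U_bs·F_u·A_nt = 1182 kN → 591 kN.
Bolt shear governs: 421 kN.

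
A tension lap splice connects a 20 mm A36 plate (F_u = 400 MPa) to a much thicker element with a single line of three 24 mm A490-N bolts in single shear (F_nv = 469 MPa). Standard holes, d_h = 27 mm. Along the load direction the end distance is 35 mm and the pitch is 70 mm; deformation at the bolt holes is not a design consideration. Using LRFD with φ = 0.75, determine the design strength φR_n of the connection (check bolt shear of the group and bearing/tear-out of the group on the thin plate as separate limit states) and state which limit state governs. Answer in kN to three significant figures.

Bolt shear: A_b = π·24²/4 = 452.4 mm²; R_n = 469 × 452.4 × 3 × 1 / 1000 = 636.5 kN → 0.75 × 636.5 = 477 kN.
Bearing (1.5 l_c t F_u ≤ 3.0 d t F_u): upper limit = 3.0·24·20·400 / 1000 = 576 kN.
  Edge l_c = 35 − 27/2 = 21.5 → r_n = 258 kN; interior l_c = 70 − 27 = 43 → r_n = 516 kN.
  R_n,bearing = 1·258 + 2·516 = 1290 kN → 0.75 × 1290 = 968 kN.
Bolt shear governs: 477 kN.

477 kN (bolt shear governs)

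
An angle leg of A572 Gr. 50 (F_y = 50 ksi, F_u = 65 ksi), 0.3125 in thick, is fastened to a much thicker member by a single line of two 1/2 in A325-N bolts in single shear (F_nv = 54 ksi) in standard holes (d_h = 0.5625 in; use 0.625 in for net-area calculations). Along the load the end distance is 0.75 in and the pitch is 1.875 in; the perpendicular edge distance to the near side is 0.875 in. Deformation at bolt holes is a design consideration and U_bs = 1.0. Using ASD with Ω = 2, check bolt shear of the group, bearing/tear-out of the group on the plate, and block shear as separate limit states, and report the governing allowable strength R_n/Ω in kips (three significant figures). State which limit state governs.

10.6 kips (bolt shear governs)

Bolt shear: A_b = π·0.5²/4 = 0.1963 in²; R_n = 54 × 0.1963 × 2 × 1 = 21.21 kips → 21.21 / 2 = 10.6 kips.
Bearing: edge l_c = 0.4688, r_n = 11.43 kips; interior l_c = 1.312, r_n = 24.38 kips; R_n = 11.43 + 1·24.38 = 35.8 kips → 17.9 kips.
Block shear: A_gv = 0.8203, A_nv = 0.5273, A_nt = 0.1758 in²; R_n = min(0.6F_uA_nv, 0.6F_yA_gv) + U_bs·F_u·A_nt = 31.99 kips → 16 kips.
Bolt shear governs: 10.6 kips.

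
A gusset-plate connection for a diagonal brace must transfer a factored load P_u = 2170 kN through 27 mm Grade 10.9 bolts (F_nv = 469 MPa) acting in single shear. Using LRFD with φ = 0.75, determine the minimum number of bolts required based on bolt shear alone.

11 bolts

A_b = π·27²/4 = 572.6 mm².
Per-bolt design strength φR_n = 0.75 × 469 × 572.6 × 1 / 1000 = 201.4 kN.
n ≥ 2170 / 201.4 = 10.77 → use 11 bolts.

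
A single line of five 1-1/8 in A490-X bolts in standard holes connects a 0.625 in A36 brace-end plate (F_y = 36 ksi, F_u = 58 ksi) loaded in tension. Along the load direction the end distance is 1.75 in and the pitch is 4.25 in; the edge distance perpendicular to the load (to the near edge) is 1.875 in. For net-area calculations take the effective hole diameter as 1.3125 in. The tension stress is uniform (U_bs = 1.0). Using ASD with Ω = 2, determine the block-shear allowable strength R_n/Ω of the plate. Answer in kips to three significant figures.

Shear plane L_v = 1.75 + 4·4.25 = 18.75 in; A_gv = 18.75 × 0.625 = 11.72 in².
A_nv = (18.75 − 4.5·1.3125) × 0.625 = 8.027 in².
A_nt = (1.875 − 0.5·1.3125) × 0.625 = 0.7617 in².
0.6 F_u A_nv = 279.4 kips; 0.6 F_y A_gv = 253.1 kips → shear yielding governs the shear term.
R_n = 253.1 + 1.0 × 58 × 0.7617 = 297.3 kips.
Allowable strength R_n/Ω = 297.3 / 2 = 149 kips.

149 kips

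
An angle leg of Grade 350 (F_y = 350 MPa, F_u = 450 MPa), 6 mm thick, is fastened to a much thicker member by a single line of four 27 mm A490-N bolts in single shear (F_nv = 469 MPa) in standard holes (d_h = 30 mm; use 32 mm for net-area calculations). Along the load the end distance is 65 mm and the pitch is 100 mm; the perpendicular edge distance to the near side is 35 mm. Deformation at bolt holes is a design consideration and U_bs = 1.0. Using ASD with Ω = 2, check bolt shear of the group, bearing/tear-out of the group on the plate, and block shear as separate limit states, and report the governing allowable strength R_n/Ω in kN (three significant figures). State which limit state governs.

231 kN (block shear governs)

Bolt shear: A_b = π·27²/4 = 572.6 mm²; R_n = 469 × 572.6 × 4 × 1 / 1000 = 1074 kN → 1074 / 2 = 537 kN.
Bearing: edge l_c = 50, r_n = 162 kN; interior l_c = 70, r_n = 175 kN; R_n = 162 + 3·175 = 686.9 kN → 343 kN.
Block shear: A_gv = 2190, A_nv = 1518, A_nt = 114 mm²; R_n = min(0.6F_uA_nv, 0.6F_yA_gv) + U_bs·F_u·A_nt = 461.2 kN → 231 kN.
Block shear governs: 231 kN.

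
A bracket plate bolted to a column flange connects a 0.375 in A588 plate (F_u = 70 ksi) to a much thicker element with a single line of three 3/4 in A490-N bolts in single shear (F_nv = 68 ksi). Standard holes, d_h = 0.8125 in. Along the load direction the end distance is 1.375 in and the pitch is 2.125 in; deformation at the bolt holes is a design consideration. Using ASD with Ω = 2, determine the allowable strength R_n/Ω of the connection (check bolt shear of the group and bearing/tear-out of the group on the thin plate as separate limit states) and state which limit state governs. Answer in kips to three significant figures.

Bolt shear: A_b = π·0.75²/4 = 0.4418 in²; R_n = 68 × 0.4418 × 3 × 1 = 90.12 kips → 90.12 / 2 = 45.1 kips.
Bearing (1.2 l_c t F_u ≤ 2.4 d t F_u): upper limit = 2.4·0.75·0.375·70 = 47.25 kips.
  Edge l_c = 1.375 − 0.8125/2 = 0.9688 → r_n = 30.52 kips; interior l_c = 2.125 − 0.8125 = 1.312 → r_n = 41.34 kips.
  R_n,bearing = 1·30.52 + 2·41.34 = 113.2 kips → 113.2 / 2 = 56.6 kips.
Bolt shear governs: 45.1 kips.

45.1 kips (bolt shear governs)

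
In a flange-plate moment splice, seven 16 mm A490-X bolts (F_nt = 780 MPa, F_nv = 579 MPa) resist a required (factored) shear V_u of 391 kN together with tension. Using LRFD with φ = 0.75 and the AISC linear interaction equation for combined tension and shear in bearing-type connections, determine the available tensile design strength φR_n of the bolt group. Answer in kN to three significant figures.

A_b = π·16²/4 = 201.1 mm²; f_rv = 391 × 1000 / (7 × 201.1) = 277.8 MPa.
F'_nt = 1.3 F_nt − (F_nt / φF_nv) f_rv = 1.3·780 − (780/(0.75·579))·277.8 = 515 MPa, capped at F_nt → F'_nt = 515 MPa.
R_n = F'_nt · A_b · n = 515 × 201.1 × 7 / 1000 = 724.8 kN.
Design strength φR_n = 0.75 × 724.8 = 544 kN.

544 kN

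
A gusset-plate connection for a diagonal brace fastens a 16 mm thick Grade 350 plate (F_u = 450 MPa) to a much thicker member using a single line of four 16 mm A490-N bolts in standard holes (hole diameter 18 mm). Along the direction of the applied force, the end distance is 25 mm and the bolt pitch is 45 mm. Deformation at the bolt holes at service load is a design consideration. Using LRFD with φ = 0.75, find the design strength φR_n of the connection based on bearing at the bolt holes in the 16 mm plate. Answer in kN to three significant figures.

Per bolt r_n = 1.2 l_c t F_u ≤ 2.4 d t F_u; upper limit = 2.4 × 16 × 16 × 450 / 1000 = 276.5 kN.
Edge bolt: l_c = 25 − 18/2 = 16 mm → 1.2 × 16 × 16 × 450 / 1000 = 138.2 → r_n = 138.2 kN.
Interior bolts: l_c = 45 − 18 = 27 mm → 1.2 × 27 × 16 × 450 / 1000 = 233.3 → r_n = 233.3 kN.
R_n = 1 × 138.2 + 3 × 233.3 = 838.1 kN.
Design strength φR_n = 0.75 × 838.1 = 629 kN.

629 kN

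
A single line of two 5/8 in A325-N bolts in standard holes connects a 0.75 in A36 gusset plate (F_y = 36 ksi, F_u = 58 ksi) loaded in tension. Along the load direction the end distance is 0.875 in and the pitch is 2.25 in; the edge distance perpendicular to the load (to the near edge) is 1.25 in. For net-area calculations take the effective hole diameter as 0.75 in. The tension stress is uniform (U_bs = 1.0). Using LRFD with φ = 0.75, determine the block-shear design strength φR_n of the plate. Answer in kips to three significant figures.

Shear plane L_v = 0.875 + 1·2.25 = 3.125 in; A_gv = 3.125 × 0.75 = 2.344 in².
A_nv = (3.125 − 1.5·0.75) × 0.75 = 1.5 in².
A_nt = (1.25 − 0.5·0.75) × 0.75 = 0.6562 in².
0.6 F_u A_nv = 52.2 kips; 0.6 F_y A_gv = 50.62 kips → shear yielding governs the shear term.
R_n = 50.62 + 1.0 × 58 × 0.6562 = 88.69 kips.
Design strength φR_n = 0.75 × 88.69 = 66.5 kips.

66.5 kips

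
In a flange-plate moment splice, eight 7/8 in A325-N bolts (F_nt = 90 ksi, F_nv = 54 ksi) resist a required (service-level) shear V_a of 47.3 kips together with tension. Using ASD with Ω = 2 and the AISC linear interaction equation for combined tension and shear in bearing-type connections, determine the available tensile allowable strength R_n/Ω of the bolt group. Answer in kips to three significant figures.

203 kips

A_b = π·0.875²/4 = 0.6013 in²; f_rv = 47.3 / (8 × 0.6013) = 9.833 ksi.
F'_nt = 1.3 F_nt − (Ω F_nt / F_nv) f_rv = 1.3·90 − (2·90/54)·9.833 = 84.22 ksi, capped at F_nt → F'_nt = 84.22 ksi.
R_n = F'_nt · A_b · n = 84.22 × 0.6013 × 8 = 405.2 kips.
Allowable strength R_n/Ω = 405.2 / 2 = 203 kips.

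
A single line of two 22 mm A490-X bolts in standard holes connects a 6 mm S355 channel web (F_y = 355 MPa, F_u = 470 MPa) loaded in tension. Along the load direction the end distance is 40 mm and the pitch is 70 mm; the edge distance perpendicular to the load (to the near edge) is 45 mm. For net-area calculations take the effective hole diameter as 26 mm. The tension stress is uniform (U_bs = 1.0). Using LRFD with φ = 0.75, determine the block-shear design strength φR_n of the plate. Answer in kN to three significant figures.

Shear plane L_v = 40 + 1·70 = 110 mm; A_gv = 110 × 6 = 660 mm².
A_nv = (110 − 1.5·26) × 6 = 426 mm².
A_nt = (45 − 0.5·26) × 6 = 192 mm².
0.6 F_u A_nv = 120.1 kN; 0.6 F_y A_gv = 140.6 kN → shear rupture governs the shear term.
R_n = 120.1 + 1.0 × 470 × 192 / 1000 = 210.4 kN.
Design strength φR_n = 0.75 × 210.4 = 158 kN.

158 kN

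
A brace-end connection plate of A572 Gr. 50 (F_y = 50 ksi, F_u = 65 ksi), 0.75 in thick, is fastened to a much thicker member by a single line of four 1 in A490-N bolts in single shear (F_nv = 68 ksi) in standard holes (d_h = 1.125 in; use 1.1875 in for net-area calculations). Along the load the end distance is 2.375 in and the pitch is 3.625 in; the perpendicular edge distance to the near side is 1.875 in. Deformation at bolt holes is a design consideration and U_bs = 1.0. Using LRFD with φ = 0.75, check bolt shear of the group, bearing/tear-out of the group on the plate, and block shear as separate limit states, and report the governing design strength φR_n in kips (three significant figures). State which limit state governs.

160 kips (bolt shear governs)

Bolt shear: A_b = π·1²/4 = 0.7854 in²; R_n = 68 × 0.7854 × 4 × 1 = 213.6 kips → 0.75 × 213.6 = 160 kips.
Bearing: edge l_c = 1.812, r_n = 106 kips; interior l_c = 2.5, r_n = 117 kips; R_n = 106 + 3·117 = 457 kips → 343 kips.
Block shear: A_gv = 9.938, A_nv = 6.82, A_nt = 0.9609 in²; R_n = min(0.6F_uA_nv, 0.6F_yA_gv) + U_bs·F_u·A_nt = 328.5 kips → 246 kips.
Bolt shear governs: 160 kips.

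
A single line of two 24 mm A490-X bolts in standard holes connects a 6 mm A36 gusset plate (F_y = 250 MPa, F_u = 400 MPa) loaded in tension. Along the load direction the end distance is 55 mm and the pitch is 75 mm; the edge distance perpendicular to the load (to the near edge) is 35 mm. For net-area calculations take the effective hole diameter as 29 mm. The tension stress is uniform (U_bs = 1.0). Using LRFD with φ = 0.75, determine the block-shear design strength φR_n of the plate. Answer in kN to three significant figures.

Shear plane L_v = 55 + 1·75 = 130 mm; A_gv = 130 × 6 = 780 mm².
A_nv = (130 − 1.5·29) × 6 = 519 mm².
A_nt = (35 − 0.5·29) × 6 = 123 mm².
0.6 F_u A_nv = 124.6 kN; 0.6 F_y A_gv = 117 kN → shear yielding governs the shear term.
R_n = 117 + 1.0 × 400 × 123 / 1000 = 166.2 kN.
Design strength φR_n = 0.75 × 166.2 = 125 kN.

125 kN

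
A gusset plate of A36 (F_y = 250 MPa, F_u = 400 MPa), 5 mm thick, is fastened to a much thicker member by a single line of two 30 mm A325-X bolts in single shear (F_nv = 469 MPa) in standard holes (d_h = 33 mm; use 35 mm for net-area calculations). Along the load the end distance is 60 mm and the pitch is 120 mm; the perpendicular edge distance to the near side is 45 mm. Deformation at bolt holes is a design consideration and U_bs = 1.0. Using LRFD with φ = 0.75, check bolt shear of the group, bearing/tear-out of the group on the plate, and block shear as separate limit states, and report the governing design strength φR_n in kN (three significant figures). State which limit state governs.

142 kN (block shear governs)

Bolt shear: A_b = π·30²/4 = 706.9 mm²; R_n = 469 × 706.9 × 2 × 1 / 1000 = 663 kN → 0.75 × 663 = 497 kN.
Bearing: edge l_c = 43.5, r_n = 104.4 kN; interior l_c = 87, r_n = 144 kN; R_n = 104.4 + 1·144 = 248.4 kN → 186 kN.
Block shear: A_gv = 900, A_nv = 637.5, A_nt = 137.5 mm²; R_n = min(0.6F_uA_nv, 0.6F_yA_gv) + U_bs·F_u·A_nt = 190 kN → 142 kN.
Block shear governs: 142 kN.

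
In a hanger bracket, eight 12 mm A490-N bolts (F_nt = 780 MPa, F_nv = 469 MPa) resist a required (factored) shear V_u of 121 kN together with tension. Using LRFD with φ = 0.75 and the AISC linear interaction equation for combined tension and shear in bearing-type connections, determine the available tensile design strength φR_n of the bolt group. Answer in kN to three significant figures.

487 kN

A_b = π·12²/4 = 113.1 mm²; f_rv = 121 × 1000 / (8 × 113.1) = 133.7 MPa.
F'_nt = 1.3 F_nt − (F_nt / φF_nv) f_rv = 1.3·780 − (780/(0.75·469))·133.7 = 717.4 MPa, capped at F_nt → F'_nt = 717.4 MPa.
R_n = F'_nt · A_b · n = 717.4 × 113.1 × 8 / 1000 = 649.1 kN.
Design strength φR_n = 0.75 × 649.1 = 487 kN.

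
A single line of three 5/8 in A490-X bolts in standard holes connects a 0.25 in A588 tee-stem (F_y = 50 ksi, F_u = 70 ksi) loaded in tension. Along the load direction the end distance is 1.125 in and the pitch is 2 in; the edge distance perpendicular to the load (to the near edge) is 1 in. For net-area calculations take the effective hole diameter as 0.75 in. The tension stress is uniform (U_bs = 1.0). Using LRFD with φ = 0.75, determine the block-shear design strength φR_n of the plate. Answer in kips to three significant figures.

33.8 kips

Shear plane L_v = 1.125 + 2·2 = 5.125 in; A_gv = 5.125 × 0.25 = 1.281 in².
A_nv = (5.125 − 2.5·0.75) × 0.25 = 0.8125 in².
A_nt = (1 − 0.5·0.75) × 0.25 = 0.1562 in².
0.6 F_u A_nv = 34.12 kips; 0.6 F_y A_gv = 38.44 kips → shear rupture governs the shear term.
R_n = 34.12 + 1.0 × 70 × 0.1562 = 45.06 kips.
Design strength φR_n = 0.75 × 45.06 = 33.8 kips.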